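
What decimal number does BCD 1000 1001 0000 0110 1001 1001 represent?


Each 4-bit group → digit:
  1000 → 8
  1001 → 9
  0000 → 0
  0110 → 6
  1001 → 9
  1001 → 9
= 890699


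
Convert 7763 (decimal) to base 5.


Divide by 5 repeatedly:
7763 ÷ 5 = 1552 remainder 3
1552 ÷ 5 = 310 remainder 2
310 ÷ 5 = 62 remainder 0
62 ÷ 5 = 12 remainder 2
12 ÷ 5 = 2 remainder 2
2 ÷ 5 = 0 remainder 2
Reading remainders bottom-up:
= 222023


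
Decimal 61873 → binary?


Divide by 2 repeatedly:
61873 ÷ 2 = 30936 remainder 1
30936 ÷ 2 = 15468 remainder 0
15468 ÷ 2 = 7734 remainder 0
7734 ÷ 2 = 3867 remainder 0
3867 ÷ 2 = 1933 remainder 1
1933 ÷ 2 = 966 remainder 1
966 ÷ 2 = 483 remainder 0
483 ÷ 2 = 241 remainder 1
241 ÷ 2 = 120 remainder 1
120 ÷ 2 = 60 remainder 0
60 ÷ 2 = 30 remainder 0
30 ÷ 2 = 15 remainder 0
15 ÷ 2 = 7 remainder 1
7 ÷ 2 = 3 remainder 1
3 ÷ 2 = 1 remainder 1
1 ÷ 2 = 0 remainder 1
Reading remainders bottom-up:
= 1111000110110001


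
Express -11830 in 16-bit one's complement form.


Original: 0010111000110110
Invert all bits:
  bit 0: 0 → 1
  bit 1: 0 → 1
  bit 2: 1 → 0
  bit 3: 0 → 1
  bit 4: 1 → 0
  bit 5: 1 → 0
  bit 6: 1 → 0
  bit 7: 0 → 1
  bit 8: 0 → 1
  bit 9: 0 → 1
  bit 10: 1 → 0
  bit 11: 1 → 0
  bit 12: 0 → 1
  bit 13: 1 → 0
  bit 14: 1 → 0
  bit 15: 0 → 1
= 1101000111001001


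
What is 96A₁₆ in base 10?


Positional values:
Position 0: A × 16^0 = 10 × 1 = 10
Position 1: 6 × 16^1 = 6 × 16 = 96
Position 2: 9 × 16^2 = 9 × 256 = 2304
Sum = 10 + 96 + 2304
= 2410


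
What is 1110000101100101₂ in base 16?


Group into 4-bit nibbles: 1110000101100101
  1110 = E
  0001 = 1
  0110 = 6
  0101 = 5
= 0xE165


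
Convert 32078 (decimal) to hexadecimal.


Divide by 16 repeatedly:
32078 ÷ 16 = 2004 remainder 14 (E)
2004 ÷ 16 = 125 remainder 4 (4)
125 ÷ 16 = 7 remainder 13 (D)
7 ÷ 16 = 0 remainder 7 (7)
Reading remainders bottom-up:
= 0x7D4E


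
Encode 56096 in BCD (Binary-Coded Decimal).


Each digit → 4-bit binary:
  5 → 0101
  6 → 0110
  0 → 0000
  9 → 1001
  6 → 0110
= 0101 0110 0000 1001 0110


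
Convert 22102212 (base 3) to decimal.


Positional values (base 3):
  2 × 3^0 = 2 × 1 = 2
  1 × 3^1 = 1 × 3 = 3
  2 × 3^2 = 2 × 9 = 18
  2 × 3^3 = 2 × 27 = 54
  0 × 3^4 = 0 × 81 = 0
  1 × 3^5 = 1 × 243 = 243
  2 × 3^6 = 2 × 729 = 1458
  2 × 3^7 = 2 × 2187 = 4374
Sum = 2 + 3 + 18 + 54 + 0 + 243 + 1458 + 4374
= 6152


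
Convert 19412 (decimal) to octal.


Divide by 8 repeatedly:
19412 ÷ 8 = 2426 remainder 4
2426 ÷ 8 = 303 remainder 2
303 ÷ 8 = 37 remainder 7
37 ÷ 8 = 4 remainder 5
4 ÷ 8 = 0 remainder 4
Reading remainders bottom-up:
= 0o45724


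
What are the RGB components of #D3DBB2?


Hex: #D3DBB2
R = D3₁₆ = 211
G = DB₁₆ = 219
B = B2₁₆ = 178
= RGB(211, 219, 178)


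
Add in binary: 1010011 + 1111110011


Align and add column by column (LSB to MSB, carry propagating):
  00001010011
+ 01111110011
  -----------
  col 0: 1 + 1 + 0 (carry in) = 2 → bit 0, carry out 1
  col 1: 1 + 1 + 1 (carry in) = 3 → bit 1, carry out 1
  col 2: 0 + 0 + 1 (carry in) = 1 → bit 1, carry out 0
  col 3: 0 + 0 + 0 (carry in) = 0 → bit 0, carry out 0
  col 4: 1 + 1 + 0 (carry in) = 2 → bit 0, carry out 1
  col 5: 0 + 1 + 1 (carry in) = 2 → bit 0, carry out 1
  col 6: 1 + 1 + 1 (carry in) = 3 → bit 1, carry out 1
  col 7: 0 + 1 + 1 (carry in) = 2 → bit 0, carry out 1
  col 8: 0 + 1 + 1 (carry in) = 2 → bit 0, carry out 1
  col 9: 0 + 1 + 1 (carry in) = 2 → bit 0, carry out 1
  col 10: 0 + 0 + 1 (carry in) = 1 → bit 1, carry out 0
Reading bits MSB→LSB: 10001000110
Strip leading zeros: 10001000110
= 10001000110


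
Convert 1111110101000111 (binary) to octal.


Group into 3-bit groups: 001111110101000111
  001 = 1
  111 = 7
  110 = 6
  101 = 5
  000 = 0
  111 = 7
= 0o176507


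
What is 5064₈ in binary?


Each octal digit → 3 binary bits:
  5 = 101
  0 = 000
  6 = 110
  4 = 100
Concatenate: 101 000 110 100
= 101000110100


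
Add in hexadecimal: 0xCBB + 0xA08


Align and add column by column (LSB to MSB, each column mod 16 with carry):
  0CBB
+ 0A08
  ----
  col 0: B(11) + 8(8) + 0 (carry in) = 19 → 3(3), carry out 1
  col 1: B(11) + 0(0) + 1 (carry in) = 12 → C(12), carry out 0
  col 2: C(12) + A(10) + 0 (carry in) = 22 → 6(6), carry out 1
  col 3: 0(0) + 0(0) + 1 (carry in) = 1 → 1(1), carry out 0
Reading digits MSB→LSB: 16C3
Strip leading zeros: 16C3
= 0x16C3


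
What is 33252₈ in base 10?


Positional values:
Position 0: 2 × 8^0 = 2
Position 1: 5 × 8^1 = 40
Position 2: 2 × 8^2 = 128
Position 3: 3 × 8^3 = 1536
Position 4: 3 × 8^4 = 12288
Sum = 2 + 40 + 128 + 1536 + 12288
= 13994


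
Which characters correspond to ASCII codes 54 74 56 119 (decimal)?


Codes (decimal): 54 74 56 119
Per-code ASCII lookup:
  54  (range 48-57: digits, 54 - 48 = 6) → '6'
  74  (range 65-90: uppercase, 74 - 65 = 9) → 'J'
  56  (range 48-57: digits, 56 - 48 = 8) → '8'
  119  (range 97-122: lowercase, 119 - 97 = 22) → 'w'
= '6J8w'


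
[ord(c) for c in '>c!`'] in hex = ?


String: '>c!`'  (4 characters)
Per-character ASCII lookup:
  '>': special character: '>' = 62 → 0x3E
  'c': lowercase starts at 97: 'c' = 97 + 2 = 99 → 0x63
  '!': special character: '!' = 33 → 0x21
  '`': special character: '`' = 96 → 0x60
= 0x3E 0x63 0x21 0x60


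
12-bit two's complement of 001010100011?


Original: 001010100011
Step 1 - Invert all bits: 110101011100
Step 2 - Add 1: 110101011100 + 1
= 110101011101 (represents -675)


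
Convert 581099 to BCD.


Each digit → 4-bit binary:
  5 → 0101
  8 → 1000
  1 → 0001
  0 → 0000
  9 → 1001
  9 → 1001
= 0101 1000 0001 0000 1001 1001


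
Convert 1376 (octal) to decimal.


Positional values:
Position 0: 6 × 8^0 = 6
Position 1: 7 × 8^1 = 56
Position 2: 3 × 8^2 = 192
Position 3: 1 × 8^3 = 512
Sum = 6 + 56 + 192 + 512
= 766


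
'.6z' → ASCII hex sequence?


String: '.6z'  (3 characters)
Per-character ASCII lookup:
  '.': special character: '.' = 46 → 0x2E
  '6': digits start at 48: '6' = 48 + 6 = 54 → 0x36
  'z': lowercase starts at 97: 'z' = 97 + 25 = 122 → 0x7A
= 0x2E 0x36 0x7A


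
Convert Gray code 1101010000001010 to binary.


Gray code: 1101010000001010
MSB stays the same: 1
Each subsequent bit = prev_binary XOR current_gray:
  B[1] = 1 XOR 1 = 0
  B[2] = 0 XOR 0 = 0
  B[3] = 0 XOR 1 = 1
  B[4] = 1 XOR 0 = 1
  B[5] = 1 XOR 1 = 0
  B[6] = 0 XOR 0 = 0
  B[7] = 0 XOR 0 = 0
  B[8] = 0 XOR 0 = 0
  B[9] = 0 XOR 0 = 0
  B[10] = 0 XOR 0 = 0
  B[11] = 0 XOR 0 = 0
  B[12] = 0 XOR 1 = 1
  B[13] = 1 XOR 0 = 1
  B[14] = 1 XOR 1 = 0
  B[15] = 0 XOR 0 = 0
= 1001100000001100 (38924 decimal)


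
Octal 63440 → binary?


Each octal digit → 3 binary bits:
  6 = 110
  3 = 011
  4 = 100
  4 = 100
  0 = 000
Concatenate: 110 011 100 100 000
= 110011100100000


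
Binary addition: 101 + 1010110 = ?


Align and add column by column (LSB to MSB, carry propagating):
  00000101
+ 01010110
  --------
  col 0: 1 + 0 + 0 (carry in) = 1 → bit 1, carry out 0
  col 1: 0 + 1 + 0 (carry in) = 1 → bit 1, carry out 0
  col 2: 1 + 1 + 0 (carry in) = 2 → bit 0, carry out 1
  col 3: 0 + 0 + 1 (carry in) = 1 → bit 1, carry out 0
  col 4: 0 + 1 + 0 (carry in) = 1 → bit 1, carry out 0
  col 5: 0 + 0 + 0 (carry in) = 0 → bit 0, carry out 0
  col 6: 0 + 1 + 0 (carry in) = 1 → bit 1, carry out 0
  col 7: 0 + 0 + 0 (carry in) = 0 → bit 0, carry out 0
Reading bits MSB→LSB: 01011011
Strip leading zeros: 1011011
= 1011011


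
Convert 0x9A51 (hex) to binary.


Each hex digit → 4 binary bits:
  9 = 1001
  A = 1010
  5 = 0101
  1 = 0001
Concatenate: 1001 1010 0101 0001
= 1001101001010001


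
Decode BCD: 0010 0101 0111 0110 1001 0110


Each 4-bit group → digit:
  0010 → 2
  0101 → 5
  0111 → 7
  0110 → 6
  1001 → 9
  0110 → 6
= 257696


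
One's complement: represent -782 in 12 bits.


Original: 001100001110
Invert all bits:
  bit 0: 0 → 1
  bit 1: 0 → 1
  bit 2: 1 → 0
  bit 3: 1 → 0
  bit 4: 0 → 1
  bit 5: 0 → 1
  bit 6: 0 → 1
  bit 7: 0 → 1
  bit 8: 1 → 0
  bit 9: 1 → 0
  bit 10: 1 → 0
  bit 11: 0 → 1
= 110011110001


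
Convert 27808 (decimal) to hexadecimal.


Divide by 16 repeatedly:
27808 ÷ 16 = 1738 remainder 0 (0)
1738 ÷ 16 = 108 remainder 10 (A)
108 ÷ 16 = 6 remainder 12 (C)
6 ÷ 16 = 0 remainder 6 (6)
Reading remainders bottom-up:
= 0x6CA0


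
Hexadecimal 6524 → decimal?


Positional values:
Position 0: 4 × 16^0 = 4 × 1 = 4
Position 1: 2 × 16^1 = 2 × 16 = 32
Position 2: 5 × 16^2 = 5 × 256 = 1280
Position 3: 6 × 16^3 = 6 × 4096 = 24576
Sum = 4 + 32 + 1280 + 24576
= 25892


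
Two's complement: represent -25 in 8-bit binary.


Original: 00011001
Step 1 - Invert all bits: 11100110
Step 2 - Add 1: 11100110 + 1
= 11100111 (represents -25)


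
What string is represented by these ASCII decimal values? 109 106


Codes (decimal): 109 106
Per-code ASCII lookup:
  109  (range 97-122: lowercase, 109 - 97 = 12) → 'm'
  106  (range 97-122: lowercase, 106 - 97 = 9) → 'j'
= 'mj'


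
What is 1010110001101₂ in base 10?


Positional values:
Bit 0: 1 × 2^0 = 1
Bit 2: 1 × 2^2 = 4
Bit 3: 1 × 2^3 = 8
Bit 7: 1 × 2^7 = 128
Bit 8: 1 × 2^8 = 256
Bit 10: 1 × 2^10 = 1024
Bit 12: 1 × 2^12 = 4096
Sum = 1 + 4 + 8 + 128 + 256 + 1024 + 4096
= 5517


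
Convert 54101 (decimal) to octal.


Divide by 8 repeatedly:
54101 ÷ 8 = 6762 remainder 5
6762 ÷ 8 = 845 remainder 2
845 ÷ 8 = 105 remainder 5
105 ÷ 8 = 13 remainder 1
13 ÷ 8 = 1 remainder 5
1 ÷ 8 = 0 remainder 1
Reading remainders bottom-up:
= 0o151525


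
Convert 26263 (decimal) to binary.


Divide by 2 repeatedly:
26263 ÷ 2 = 13131 remainder 1
13131 ÷ 2 = 6565 remainder 1
6565 ÷ 2 = 3282 remainder 1
3282 ÷ 2 = 1641 remainder 0
1641 ÷ 2 = 820 remainder 1
820 ÷ 2 = 410 remainder 0
410 ÷ 2 = 205 remainder 0
205 ÷ 2 = 102 remainder 1
102 ÷ 2 = 51 remainder 0
51 ÷ 2 = 25 remainder 1
25 ÷ 2 = 12 remainder 1
12 ÷ 2 = 6 remainder 0
6 ÷ 2 = 3 remainder 0
3 ÷ 2 = 1 remainder 1
1 ÷ 2 = 0 remainder 1
Reading remainders bottom-up:
= 110011010010111


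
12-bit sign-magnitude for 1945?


Sign bit: 0 (positive)
Magnitude: 1945 = 11110011001
= 011110011001


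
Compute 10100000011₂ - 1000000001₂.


Align and subtract column by column (LSB to MSB, borrowing when needed):
  10100000011
- 01000000001
  -----------
  col 0: (1 - 0 borrow-in) - 1 → 1 - 1 = 0, borrow out 0
  col 1: (1 - 0 borrow-in) - 0 → 1 - 0 = 1, borrow out 0
  col 2: (0 - 0 borrow-in) - 0 → 0 - 0 = 0, borrow out 0
  col 3: (0 - 0 borrow-in) - 0 → 0 - 0 = 0, borrow out 0
  col 4: (0 - 0 borrow-in) - 0 → 0 - 0 = 0, borrow out 0
  col 5: (0 - 0 borrow-in) - 0 → 0 - 0 = 0, borrow out 0
  col 6: (0 - 0 borrow-in) - 0 → 0 - 0 = 0, borrow out 0
  col 7: (0 - 0 borrow-in) - 0 → 0 - 0 = 0, borrow out 0
  col 8: (1 - 0 borrow-in) - 0 → 1 - 0 = 1, borrow out 0
  col 9: (0 - 0 borrow-in) - 1 → borrow from next column: (0+2) - 1 = 1, borrow out 1
  col 10: (1 - 1 borrow-in) - 0 → 0 - 0 = 0, borrow out 0
Reading bits MSB→LSB: 01100000010
Strip leading zeros: 1100000010
= 1100000010


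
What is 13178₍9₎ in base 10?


Positional values (base 9):
  8 × 9^0 = 8 × 1 = 8
  7 × 9^1 = 7 × 9 = 63
  1 × 9^2 = 1 × 81 = 81
  3 × 9^3 = 3 × 729 = 2187
  1 × 9^4 = 1 × 6561 = 6561
Sum = 8 + 63 + 81 + 2187 + 6561
= 8900


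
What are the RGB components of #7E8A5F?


Hex: #7E8A5F
R = 7E₁₆ = 126
G = 8A₁₆ = 138
B = 5F₁₆ = 95
= RGB(126, 138, 95)


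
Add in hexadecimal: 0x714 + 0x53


Align and add column by column (LSB to MSB, each column mod 16 with carry):
  0714
+ 0053
  ----
  col 0: 4(4) + 3(3) + 0 (carry in) = 7 → 7(7), carry out 0
  col 1: 1(1) + 5(5) + 0 (carry in) = 6 → 6(6), carry out 0
  col 2: 7(7) + 0(0) + 0 (carry in) = 7 → 7(7), carry out 0
  col 3: 0(0) + 0(0) + 0 (carry in) = 0 → 0(0), carry out 0
Reading digits MSB→LSB: 0767
Strip leading zeros: 767
= 0x767


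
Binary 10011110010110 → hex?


Group into 4-bit nibbles: 0010011110010110
  0010 = 2
  0111 = 7
  1001 = 9
  0110 = 6
= 0x2796


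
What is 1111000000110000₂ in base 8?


Group into 3-bit groups: 001111000000110000
  001 = 1
  111 = 7
  000 = 0
  000 = 0
  110 = 6
  000 = 0
= 0o170060


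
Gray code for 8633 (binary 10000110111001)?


Binary: 10000110111001
Gray code: G = B XOR (B >> 1)
B >> 1 = 01000011011100
10000110111001 XOR 01000011011100:
  1 XOR 0 = 1
  0 XOR 1 = 1
  0 XOR 0 = 0
  0 XOR 0 = 0
  0 XOR 0 = 0
  1 XOR 0 = 1
  1 XOR 1 = 0
  0 XOR 1 = 1
  1 XOR 0 = 1
  1 XOR 1 = 0
  1 XOR 1 = 0
  0 XOR 1 = 1
  0 XOR 0 = 0
  1 XOR 0 = 1
= 11000101100101


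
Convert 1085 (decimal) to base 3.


Divide by 3 repeatedly:
1085 ÷ 3 = 361 remainder 2
361 ÷ 3 = 120 remainder 1
120 ÷ 3 = 40 remainder 0
40 ÷ 3 = 13 remainder 1
13 ÷ 3 = 4 remainder 1
4 ÷ 3 = 1 remainder 1
1 ÷ 3 = 0 remainder 1
Reading remainders bottom-up:
= 1111012


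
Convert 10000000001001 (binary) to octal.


Group into 3-bit groups: 010000000001001
  010 = 2
  000 = 0
  000 = 0
  001 = 1
  001 = 1
= 0o20011


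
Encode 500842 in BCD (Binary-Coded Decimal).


Each digit → 4-bit binary:
  5 → 0101
  0 → 0000
  0 → 0000
  8 → 1000
  4 → 0100
  2 → 0010
= 0101 0000 0000 1000 0100 0010


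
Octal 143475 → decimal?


Positional values:
Position 0: 5 × 8^0 = 5
Position 1: 7 × 8^1 = 56
Position 2: 4 × 8^2 = 256
Position 3: 3 × 8^3 = 1536
Position 4: 4 × 8^4 = 16384
Position 5: 1 × 8^5 = 32768
Sum = 5 + 56 + 256 + 1536 + 16384 + 32768
= 51005


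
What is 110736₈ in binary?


Each octal digit → 3 binary bits:
  1 = 001
  1 = 001
  0 = 000
  7 = 111
  3 = 011
  6 = 110
Concatenate: 001 001 000 111 011 110
= 001001000111011110


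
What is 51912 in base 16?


Divide by 16 repeatedly:
51912 ÷ 16 = 3244 remainder 8 (8)
3244 ÷ 16 = 202 remainder 12 (C)
202 ÷ 16 = 12 remainder 10 (A)
12 ÷ 16 = 0 remainder 12 (C)
Reading remainders bottom-up:
= 0xCAC8


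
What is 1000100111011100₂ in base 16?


Group into 4-bit nibbles: 1000100111011100
  1000 = 8
  1001 = 9
  1101 = D
  1100 = C
= 0x89DC


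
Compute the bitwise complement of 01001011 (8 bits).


Original: 01001011
Invert all bits:
  bit 0: 0 → 1
  bit 1: 1 → 0
  bit 2: 0 → 1
  bit 3: 0 → 1
  bit 4: 1 → 0
  bit 5: 0 → 1
  bit 6: 1 → 0
  bit 7: 1 → 0
= 10110100


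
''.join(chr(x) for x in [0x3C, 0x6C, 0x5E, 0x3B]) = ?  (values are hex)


Codes (hex): 0x3C 0x6C 0x5E 0x3B
Per-code ASCII lookup:
  0x3C = 60  (special character) → '<'
  0x6C = 108  (range 97-122: lowercase, 108 - 97 = 11) → 'l'
  0x5E = 94  (special character) → '^'
  0x3B = 59  (special character) → ';'
= '<l^;'


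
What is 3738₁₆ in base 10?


Positional values:
Position 0: 8 × 16^0 = 8 × 1 = 8
Position 1: 3 × 16^1 = 3 × 16 = 48
Position 2: 7 × 16^2 = 7 × 256 = 1792
Position 3: 3 × 16^3 = 3 × 4096 = 12288
Sum = 8 + 48 + 1792 + 12288
= 14136


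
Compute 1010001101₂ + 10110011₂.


Align and add column by column (LSB to MSB, carry propagating):
  01010001101
+ 00010110011
  -----------
  col 0: 1 + 1 + 0 (carry in) = 2 → bit 0, carry out 1
  col 1: 0 + 1 + 1 (carry in) = 2 → bit 0, carry out 1
  col 2: 1 + 0 + 1 (carry in) = 2 → bit 0, carry out 1
  col 3: 1 + 0 + 1 (carry in) = 2 → bit 0, carry out 1
  col 4: 0 + 1 + 1 (carry in) = 2 → bit 0, carry out 1
  col 5: 0 + 1 + 1 (carry in) = 2 → bit 0, carry out 1
  col 6: 0 + 0 + 1 (carry in) = 1 → bit 1, carry out 0
  col 7: 1 + 1 + 0 (carry in) = 2 → bit 0, carry out 1
  col 8: 0 + 0 + 1 (carry in) = 1 → bit 1, carry out 0
  col 9: 1 + 0 + 0 (carry in) = 1 → bit 1, carry out 0
  col 10: 0 + 0 + 0 (carry in) = 0 → bit 0, carry out 0
Reading bits MSB→LSB: 01101000000
Strip leading zeros: 1101000000
= 1101000000


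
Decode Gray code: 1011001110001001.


Gray code: 1011001110001001
MSB stays the same: 1
Each subsequent bit = prev_binary XOR current_gray:
  B[1] = 1 XOR 0 = 1
  B[2] = 1 XOR 1 = 0
  B[3] = 0 XOR 1 = 1
  B[4] = 1 XOR 0 = 1
  B[5] = 1 XOR 0 = 1
  B[6] = 1 XOR 1 = 0
  B[7] = 0 XOR 1 = 1
  B[8] = 1 XOR 1 = 0
  B[9] = 0 XOR 0 = 0
  B[10] = 0 XOR 0 = 0
  B[11] = 0 XOR 0 = 0
  B[12] = 0 XOR 1 = 1
  B[13] = 1 XOR 0 = 1
  B[14] = 1 XOR 0 = 1
  B[15] = 1 XOR 1 = 0
= 1101110100001110 (56590 decimal)


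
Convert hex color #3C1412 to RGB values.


Hex: #3C1412
R = 3C₁₆ = 60
G = 14₁₆ = 20
B = 12₁₆ = 18
= RGB(60, 20, 18)


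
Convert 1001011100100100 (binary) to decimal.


Positional values:
Bit 2: 1 × 2^2 = 4
Bit 5: 1 × 2^5 = 32
Bit 8: 1 × 2^8 = 256
Bit 9: 1 × 2^9 = 512
Bit 10: 1 × 2^10 = 1024
Bit 12: 1 × 2^12 = 4096
Bit 15: 1 × 2^15 = 32768
Sum = 4 + 32 + 256 + 512 + 1024 + 4096 + 32768
= 38692


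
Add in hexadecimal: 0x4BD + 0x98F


Align and add column by column (LSB to MSB, each column mod 16 with carry):
  04BD
+ 098F
  ----
  col 0: D(13) + F(15) + 0 (carry in) = 28 → C(12), carry out 1
  col 1: B(11) + 8(8) + 1 (carry in) = 20 → 4(4), carry out 1
  col 2: 4(4) + 9(9) + 1 (carry in) = 14 → E(14), carry out 0
  col 3: 0(0) + 0(0) + 0 (carry in) = 0 → 0(0), carry out 0
Reading digits MSB→LSB: 0E4C
Strip leading zeros: E4C
= 0xE4C


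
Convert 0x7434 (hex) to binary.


Each hex digit → 4 binary bits:
  7 = 0111
  4 = 0100
  3 = 0011
  4 = 0100
Concatenate: 0111 0100 0011 0100
= 0111010000110100


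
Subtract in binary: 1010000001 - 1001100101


Align and subtract column by column (LSB to MSB, borrowing when needed):
  1010000001
- 1001100101
  ----------
  col 0: (1 - 0 borrow-in) - 1 → 1 - 1 = 0, borrow out 0
  col 1: (0 - 0 borrow-in) - 0 → 0 - 0 = 0, borrow out 0
  col 2: (0 - 0 borrow-in) - 1 → borrow from next column: (0+2) - 1 = 1, borrow out 1
  col 3: (0 - 1 borrow-in) - 0 → borrow from next column: (-1+2) - 0 = 1, borrow out 1
  col 4: (0 - 1 borrow-in) - 0 → borrow from next column: (-1+2) - 0 = 1, borrow out 1
  col 5: (0 - 1 borrow-in) - 1 → borrow from next column: (-1+2) - 1 = 0, borrow out 1
  col 6: (0 - 1 borrow-in) - 1 → borrow from next column: (-1+2) - 1 = 0, borrow out 1
  col 7: (1 - 1 borrow-in) - 0 → 0 - 0 = 0, borrow out 0
  col 8: (0 - 0 borrow-in) - 0 → 0 - 0 = 0, borrow out 0
  col 9: (1 - 0 borrow-in) - 1 → 1 - 1 = 0, borrow out 0
Reading bits MSB→LSB: 0000011100
Strip leading zeros: 11100
= 11100


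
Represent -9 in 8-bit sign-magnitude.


Sign bit: 1 (negative)
Magnitude: 9 = 0001001
= 10001001


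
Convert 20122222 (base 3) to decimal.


Positional values (base 3):
  2 × 3^0 = 2 × 1 = 2
  2 × 3^1 = 2 × 3 = 6
  2 × 3^2 = 2 × 9 = 18
  2 × 3^3 = 2 × 27 = 54
  2 × 3^4 = 2 × 81 = 162
  1 × 3^5 = 1 × 243 = 243
  0 × 3^6 = 0 × 729 = 0
  2 × 3^7 = 2 × 2187 = 4374
Sum = 2 + 6 + 18 + 54 + 162 + 243 + 0 + 4374
= 4859


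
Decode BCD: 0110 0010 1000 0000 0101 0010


Each 4-bit group → digit:
  0110 → 6
  0010 → 2
  1000 → 8
  0000 → 0
  0101 → 5
  0010 → 2
= 628052


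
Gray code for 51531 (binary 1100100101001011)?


Binary: 1100100101001011
Gray code: G = B XOR (B >> 1)
B >> 1 = 0110010010100101
1100100101001011 XOR 0110010010100101:
  1 XOR 0 = 1
  1 XOR 1 = 0
  0 XOR 1 = 1
  0 XOR 0 = 0
  1 XOR 0 = 1
  0 XOR 1 = 1
  0 XOR 0 = 0
  1 XOR 0 = 1
  0 XOR 1 = 1
  1 XOR 0 = 1
  0 XOR 1 = 1
  0 XOR 0 = 0
  1 XOR 0 = 1
  0 XOR 1 = 1
  1 XOR 0 = 1
  1 XOR 1 = 0
= 1010110111101110


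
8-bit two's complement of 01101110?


Original: 01101110
Step 1 - Invert all bits: 10010001
Step 2 - Add 1: 10010001 + 1
= 10010010 (represents -110)


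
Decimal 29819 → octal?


Divide by 8 repeatedly:
29819 ÷ 8 = 3727 remainder 3
3727 ÷ 8 = 465 remainder 7
465 ÷ 8 = 58 remainder 1
58 ÷ 8 = 7 remainder 2
7 ÷ 8 = 0 remainder 7
Reading remainders bottom-up:
= 0o72173


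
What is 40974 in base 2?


Divide by 2 repeatedly:
40974 ÷ 2 = 20487 remainder 0
20487 ÷ 2 = 10243 remainder 1
10243 ÷ 2 = 5121 remainder 1
5121 ÷ 2 = 2560 remainder 1
2560 ÷ 2 = 1280 remainder 0
1280 ÷ 2 = 640 remainder 0
640 ÷ 2 = 320 remainder 0
320 ÷ 2 = 160 remainder 0
160 ÷ 2 = 80 remainder 0
80 ÷ 2 = 40 remainder 0
40 ÷ 2 = 20 remainder 0
20 ÷ 2 = 10 remainder 0
10 ÷ 2 = 5 remainder 0
5 ÷ 2 = 2 remainder 1
2 ÷ 2 = 1 remainder 0
1 ÷ 2 = 0 remainder 1
Reading remainders bottom-up:
= 1010000000001110


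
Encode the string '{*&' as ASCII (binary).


String: '{*&'  (3 characters)
Per-character ASCII lookup:
  '{': special character: '{' = 123 → 1111011
  '*': special character: '*' = 42 → 101010
  '&': special character: '&' = 38 → 100110
= 1111011 101010 100110


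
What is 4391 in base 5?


Divide by 5 repeatedly:
4391 ÷ 5 = 878 remainder 1
878 ÷ 5 = 175 remainder 3
175 ÷ 5 = 35 remainder 0
35 ÷ 5 = 7 remainder 0
7 ÷ 5 = 1 remainder 2
1 ÷ 5 = 0 remainder 1
Reading remainders bottom-up:
= 120031


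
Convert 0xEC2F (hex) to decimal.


Positional values:
Position 0: F × 16^0 = 15 × 1 = 15
Position 1: 2 × 16^1 = 2 × 16 = 32
Position 2: C × 16^2 = 12 × 256 = 3072
Position 3: E × 16^3 = 14 × 4096 = 57344
Sum = 15 + 32 + 3072 + 57344
= 60463


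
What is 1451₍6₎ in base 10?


Positional values (base 6):
  1 × 6^0 = 1 × 1 = 1
  5 × 6^1 = 5 × 6 = 30
  4 × 6^2 = 4 × 36 = 144
  1 × 6^3 = 1 × 216 = 216
Sum = 1 + 30 + 144 + 216
= 391


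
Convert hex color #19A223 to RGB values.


Hex: #19A223
R = 19₁₆ = 25
G = A2₁₆ = 162
B = 23₁₆ = 35
= RGB(25, 162, 35)


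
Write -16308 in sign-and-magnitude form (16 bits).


Sign bit: 1 (negative)
Magnitude: 16308 = 011111110110100
= 1011111110110100


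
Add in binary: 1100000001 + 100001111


Align and add column by column (LSB to MSB, carry propagating):
  01100000001
+ 00100001111
  -----------
  col 0: 1 + 1 + 0 (carry in) = 2 → bit 0, carry out 1
  col 1: 0 + 1 + 1 (carry in) = 2 → bit 0, carry out 1
  col 2: 0 + 1 + 1 (carry in) = 2 → bit 0, carry out 1
  col 3: 0 + 1 + 1 (carry in) = 2 → bit 0, carry out 1
  col 4: 0 + 0 + 1 (carry in) = 1 → bit 1, carry out 0
  col 5: 0 + 0 + 0 (carry in) = 0 → bit 0, carry out 0
  col 6: 0 + 0 + 0 (carry in) = 0 → bit 0, carry out 0
  col 7: 0 + 0 + 0 (carry in) = 0 → bit 0, carry out 0
  col 8: 1 + 1 + 0 (carry in) = 2 → bit 0, carry out 1
  col 9: 1 + 0 + 1 (carry in) = 2 → bit 0, carry out 1
  col 10: 0 + 0 + 1 (carry in) = 1 → bit 1, carry out 0
Reading bits MSB→LSB: 10000010000
Strip leading zeros: 10000010000
= 10000010000


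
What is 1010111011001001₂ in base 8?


Group into 3-bit groups: 001010111011001001
  001 = 1
  010 = 2
  111 = 7
  011 = 3
  001 = 1
  001 = 1
= 0o127311


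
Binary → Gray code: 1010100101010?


Binary: 1010100101010
Gray code: G = B XOR (B >> 1)
B >> 1 = 0101010010101
1010100101010 XOR 0101010010101:
  1 XOR 0 = 1
  0 XOR 1 = 1
  1 XOR 0 = 1
  0 XOR 1 = 1
  1 XOR 0 = 1
  0 XOR 1 = 1
  0 XOR 0 = 0
  1 XOR 0 = 1
  0 XOR 1 = 1
  1 XOR 0 = 1
  0 XOR 1 = 1
  1 XOR 0 = 1
  0 XOR 1 = 1
= 1111110111111


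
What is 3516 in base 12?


Divide by 12 repeatedly:
3516 ÷ 12 = 293 remainder 0
293 ÷ 12 = 24 remainder 5
24 ÷ 12 = 2 remainder 0
2 ÷ 12 = 0 remainder 2
Reading remainders bottom-up:
= 2050


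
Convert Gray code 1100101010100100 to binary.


Gray code: 1100101010100100
MSB stays the same: 1
Each subsequent bit = prev_binary XOR current_gray:
  B[1] = 1 XOR 1 = 0
  B[2] = 0 XOR 0 = 0
  B[3] = 0 XOR 0 = 0
  B[4] = 0 XOR 1 = 1
  B[5] = 1 XOR 0 = 1
  B[6] = 1 XOR 1 = 0
  B[7] = 0 XOR 0 = 0
  B[8] = 0 XOR 1 = 1
  B[9] = 1 XOR 0 = 1
  B[10] = 1 XOR 1 = 0
  B[11] = 0 XOR 0 = 0
  B[12] = 0 XOR 0 = 0
  B[13] = 0 XOR 1 = 1
  B[14] = 1 XOR 0 = 1
  B[15] = 1 XOR 0 = 1
= 1000110011000111 (36039 decimal)


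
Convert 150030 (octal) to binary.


Each octal digit → 3 binary bits:
  1 = 001
  5 = 101
  0 = 000
  0 = 000
  3 = 011
  0 = 000
Concatenate: 001 101 000 000 011 000
= 001101000000011000


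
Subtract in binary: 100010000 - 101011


Align and subtract column by column (LSB to MSB, borrowing when needed):
  100010000
- 000101011
  ---------
  col 0: (0 - 0 borrow-in) - 1 → borrow from next column: (0+2) - 1 = 1, borrow out 1
  col 1: (0 - 1 borrow-in) - 1 → borrow from next column: (-1+2) - 1 = 0, borrow out 1
  col 2: (0 - 1 borrow-in) - 0 → borrow from next column: (-1+2) - 0 = 1, borrow out 1
  col 3: (0 - 1 borrow-in) - 1 → borrow from next column: (-1+2) - 1 = 0, borrow out 1
  col 4: (1 - 1 borrow-in) - 0 → 0 - 0 = 0, borrow out 0
  col 5: (0 - 0 borrow-in) - 1 → borrow from next column: (0+2) - 1 = 1, borrow out 1
  col 6: (0 - 1 borrow-in) - 0 → borrow from next column: (-1+2) - 0 = 1, borrow out 1
  col 7: (0 - 1 borrow-in) - 0 → borrow from next column: (-1+2) - 0 = 1, borrow out 1
  col 8: (1 - 1 borrow-in) - 0 → 0 - 0 = 0, borrow out 0
Reading bits MSB→LSB: 011100101
Strip leading zeros: 11100101
= 11100101


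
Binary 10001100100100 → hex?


Group into 4-bit nibbles: 0010001100100100
  0010 = 2
  0011 = 3
  0010 = 2
  0100 = 4
= 0x2324


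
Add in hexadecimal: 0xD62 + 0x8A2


Align and add column by column (LSB to MSB, each column mod 16 with carry):
  0D62
+ 08A2
  ----
  col 0: 2(2) + 2(2) + 0 (carry in) = 4 → 4(4), carry out 0
  col 1: 6(6) + A(10) + 0 (carry in) = 16 → 0(0), carry out 1
  col 2: D(13) + 8(8) + 1 (carry in) = 22 → 6(6), carry out 1
  col 3: 0(0) + 0(0) + 1 (carry in) = 1 → 1(1), carry out 0
Reading digits MSB→LSB: 1604
Strip leading zeros: 1604
= 0x1604


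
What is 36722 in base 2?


Divide by 2 repeatedly:
36722 ÷ 2 = 18361 remainder 0
18361 ÷ 2 = 9180 remainder 1
9180 ÷ 2 = 4590 remainder 0
4590 ÷ 2 = 2295 remainder 0
2295 ÷ 2 = 1147 remainder 1
1147 ÷ 2 = 573 remainder 1
573 ÷ 2 = 286 remainder 1
286 ÷ 2 = 143 remainder 0
143 ÷ 2 = 71 remainder 1
71 ÷ 2 = 35 remainder 1
35 ÷ 2 = 17 remainder 1
17 ÷ 2 = 8 remainder 1
8 ÷ 2 = 4 remainder 0
4 ÷ 2 = 2 remainder 0
2 ÷ 2 = 1 remainder 0
1 ÷ 2 = 0 remainder 1
Reading remainders bottom-up:
= 1000111101110010


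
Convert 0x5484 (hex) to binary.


Each hex digit → 4 binary bits:
  5 = 0101
  4 = 0100
  8 = 1000
  4 = 0100
Concatenate: 0101 0100 1000 0100
= 0101010010000100


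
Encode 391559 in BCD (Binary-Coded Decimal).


Each digit → 4-bit binary:
  3 → 0011
  9 → 1001
  1 → 0001
  5 → 0101
  5 → 0101
  9 → 1001
= 0011 1001 0001 0101 0101 1001


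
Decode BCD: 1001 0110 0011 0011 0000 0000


Each 4-bit group → digit:
  1001 → 9
  0110 → 6
  0011 → 3
  0011 → 3
  0000 → 0
  0000 → 0
= 963300


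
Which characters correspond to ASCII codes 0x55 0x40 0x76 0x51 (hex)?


Codes (hex): 0x55 0x40 0x76 0x51
Per-code ASCII lookup:
  0x55 = 85  (range 65-90: uppercase, 85 - 65 = 20) → 'U'
  0x40 = 64  (special character) → '@'
  0x76 = 118  (range 97-122: lowercase, 118 - 97 = 21) → 'v'
  0x51 = 81  (range 65-90: uppercase, 81 - 65 = 16) → 'Q'
= 'U@vQ'


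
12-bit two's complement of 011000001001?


Original: 011000001001
Step 1 - Invert all bits: 100111110110
Step 2 - Add 1: 100111110110 + 1
= 100111110111 (represents -1545)


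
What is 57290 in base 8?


Divide by 8 repeatedly:
57290 ÷ 8 = 7161 remainder 2
7161 ÷ 8 = 895 remainder 1
895 ÷ 8 = 111 remainder 7
111 ÷ 8 = 13 remainder 7
13 ÷ 8 = 1 remainder 5
1 ÷ 8 = 0 remainder 1
Reading remainders bottom-up:
= 0o157712


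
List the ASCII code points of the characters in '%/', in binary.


String: '%/'  (2 characters)
Per-character ASCII lookup:
  '%': special character: '%' = 37 → 100101
  '/': special character: '/' = 47 → 101111
= 100101 101111


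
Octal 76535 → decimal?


Positional values:
Position 0: 5 × 8^0 = 5
Position 1: 3 × 8^1 = 24
Position 2: 5 × 8^2 = 320
Position 3: 6 × 8^3 = 3072
Position 4: 7 × 8^4 = 28672
Sum = 5 + 24 + 320 + 3072 + 28672
= 32093


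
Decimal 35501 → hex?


Divide by 16 repeatedly:
35501 ÷ 16 = 2218 remainder 13 (D)
2218 ÷ 16 = 138 remainder 10 (A)
138 ÷ 16 = 8 remainder 10 (A)
8 ÷ 16 = 0 remainder 8 (8)
Reading remainders bottom-up:
= 0x8AAD


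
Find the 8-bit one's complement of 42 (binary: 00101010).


Original: 00101010
Invert all bits:
  bit 0: 0 → 1
  bit 1: 0 → 1
  bit 2: 1 → 0
  bit 3: 0 → 1
  bit 4: 1 → 0
  bit 5: 0 → 1
  bit 6: 1 → 0
  bit 7: 0 → 1
= 11010101


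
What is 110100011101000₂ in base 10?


Positional values:
Bit 3: 1 × 2^3 = 8
Bit 5: 1 × 2^5 = 32
Bit 6: 1 × 2^6 = 64
Bit 7: 1 × 2^7 = 128
Bit 11: 1 × 2^11 = 2048
Bit 13: 1 × 2^13 = 8192
Bit 14: 1 × 2^14 = 16384
Sum = 8 + 32 + 64 + 128 + 2048 + 8192 + 16384
= 26856


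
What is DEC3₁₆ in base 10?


Positional values:
Position 0: 3 × 16^0 = 3 × 1 = 3
Position 1: C × 16^1 = 12 × 16 = 192
Position 2: E × 16^2 = 14 × 256 = 3584
Position 3: D × 16^3 = 13 × 4096 = 53248
Sum = 3 + 192 + 3584 + 53248
= 57027


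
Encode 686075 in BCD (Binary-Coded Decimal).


Each digit → 4-bit binary:
  6 → 0110
  8 → 1000
  6 → 0110
  0 → 0000
  7 → 0111
  5 → 0101
= 0110 1000 0110 0000 0111 0101


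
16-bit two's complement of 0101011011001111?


Original: 0101011011001111
Step 1 - Invert all bits: 1010100100110000
Step 2 - Add 1: 1010100100110000 + 1
= 1010100100110001 (represents -22223)


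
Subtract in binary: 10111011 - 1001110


Align and subtract column by column (LSB to MSB, borrowing when needed):
  10111011
- 01001110
  --------
  col 0: (1 - 0 borrow-in) - 0 → 1 - 0 = 1, borrow out 0
  col 1: (1 - 0 borrow-in) - 1 → 1 - 1 = 0, borrow out 0
  col 2: (0 - 0 borrow-in) - 1 → borrow from next column: (0+2) - 1 = 1, borrow out 1
  col 3: (1 - 1 borrow-in) - 1 → borrow from next column: (0+2) - 1 = 1, borrow out 1
  col 4: (1 - 1 borrow-in) - 0 → 0 - 0 = 0, borrow out 0
  col 5: (1 - 0 borrow-in) - 0 → 1 - 0 = 1, borrow out 0
  col 6: (0 - 0 borrow-in) - 1 → borrow from next column: (0+2) - 1 = 1, borrow out 1
  col 7: (1 - 1 borrow-in) - 0 → 0 - 0 = 0, borrow out 0
Reading bits MSB→LSB: 01101101
Strip leading zeros: 1101101
= 1101101


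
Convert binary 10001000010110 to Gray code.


Binary: 10001000010110
Gray code: G = B XOR (B >> 1)
B >> 1 = 01000100001011
10001000010110 XOR 01000100001011:
  1 XOR 0 = 1
  0 XOR 1 = 1
  0 XOR 0 = 0
  0 XOR 0 = 0
  1 XOR 0 = 1
  0 XOR 1 = 1
  0 XOR 0 = 0
  0 XOR 0 = 0
  0 XOR 0 = 0
  1 XOR 0 = 1
  0 XOR 1 = 1
  1 XOR 0 = 1
  1 XOR 1 = 0
  0 XOR 1 = 1
= 11001100011101


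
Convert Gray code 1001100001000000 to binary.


Gray code: 1001100001000000
MSB stays the same: 1
Each subsequent bit = prev_binary XOR current_gray:
  B[1] = 1 XOR 0 = 1
  B[2] = 1 XOR 0 = 1
  B[3] = 1 XOR 1 = 0
  B[4] = 0 XOR 1 = 1
  B[5] = 1 XOR 0 = 1
  B[6] = 1 XOR 0 = 1
  B[7] = 1 XOR 0 = 1
  B[8] = 1 XOR 0 = 1
  B[9] = 1 XOR 1 = 0
  B[10] = 0 XOR 0 = 0
  B[11] = 0 XOR 0 = 0
  B[12] = 0 XOR 0 = 0
  B[13] = 0 XOR 0 = 0
  B[14] = 0 XOR 0 = 0
  B[15] = 0 XOR 0 = 0
= 1110111110000000 (61312 decimal)


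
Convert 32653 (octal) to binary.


Each octal digit → 3 binary bits:
  3 = 011
  2 = 010
  6 = 110
  5 = 101
  3 = 011
Concatenate: 011 010 110 101 011
= 011010110101011


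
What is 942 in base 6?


Divide by 6 repeatedly:
942 ÷ 6 = 157 remainder 0
157 ÷ 6 = 26 remainder 1
26 ÷ 6 = 4 remainder 2
4 ÷ 6 = 0 remainder 4
Reading remainders bottom-up:
= 4210


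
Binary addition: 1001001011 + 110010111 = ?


Align and add column by column (LSB to MSB, carry propagating):
  01001001011
+ 00110010111
  -----------
  col 0: 1 + 1 + 0 (carry in) = 2 → bit 0, carry out 1
  col 1: 1 + 1 + 1 (carry in) = 3 → bit 1, carry out 1
  col 2: 0 + 1 + 1 (carry in) = 2 → bit 0, carry out 1
  col 3: 1 + 0 + 1 (carry in) = 2 → bit 0, carry out 1
  col 4: 0 + 1 + 1 (carry in) = 2 → bit 0, carry out 1
  col 5: 0 + 0 + 1 (carry in) = 1 → bit 1, carry out 0
  col 6: 1 + 0 + 0 (carry in) = 1 → bit 1, carry out 0
  col 7: 0 + 1 + 0 (carry in) = 1 → bit 1, carry out 0
  col 8: 0 + 1 + 0 (carry in) = 1 → bit 1, carry out 0
  col 9: 1 + 0 + 0 (carry in) = 1 → bit 1, carry out 0
  col 10: 0 + 0 + 0 (carry in) = 0 → bit 0, carry out 0
Reading bits MSB→LSB: 01111100010
Strip leading zeros: 1111100010
= 1111100010


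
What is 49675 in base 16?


Divide by 16 repeatedly:
49675 ÷ 16 = 3104 remainder 11 (B)
3104 ÷ 16 = 194 remainder 0 (0)
194 ÷ 16 = 12 remainder 2 (2)
12 ÷ 16 = 0 remainder 12 (C)
Reading remainders bottom-up:
= 0xC20B


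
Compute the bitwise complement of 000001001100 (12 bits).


Original: 000001001100
Invert all bits:
  bit 0: 0 → 1
  bit 1: 0 → 1
  bit 2: 0 → 1
  bit 3: 0 → 1
  bit 4: 0 → 1
  bit 5: 1 → 0
  bit 6: 0 → 1
  bit 7: 0 → 1
  bit 8: 1 → 0
  bit 9: 1 → 0
  bit 10: 0 → 1
  bit 11: 0 → 1
= 111110110011


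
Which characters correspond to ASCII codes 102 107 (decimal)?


Codes (decimal): 102 107
Per-code ASCII lookup:
  102  (range 97-122: lowercase, 102 - 97 = 5) → 'f'
  107  (range 97-122: lowercase, 107 - 97 = 10) → 'k'
= 'fk'


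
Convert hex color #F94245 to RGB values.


Hex: #F94245
R = F9₁₆ = 249
G = 42₁₆ = 66
B = 45₁₆ = 69
= RGB(249, 66, 69)


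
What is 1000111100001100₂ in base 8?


Group into 3-bit groups: 001000111100001100
  001 = 1
  000 = 0
  111 = 7
  100 = 4
  001 = 1
  100 = 4
= 0o107414


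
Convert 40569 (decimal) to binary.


Divide by 2 repeatedly:
40569 ÷ 2 = 20284 remainder 1
20284 ÷ 2 = 10142 remainder 0
10142 ÷ 2 = 5071 remainder 0
5071 ÷ 2 = 2535 remainder 1
2535 ÷ 2 = 1267 remainder 1
1267 ÷ 2 = 633 remainder 1
633 ÷ 2 = 316 remainder 1
316 ÷ 2 = 158 remainder 0
158 ÷ 2 = 79 remainder 0
79 ÷ 2 = 39 remainder 1
39 ÷ 2 = 19 remainder 1
19 ÷ 2 = 9 remainder 1
9 ÷ 2 = 4 remainder 1
4 ÷ 2 = 2 remainder 0
2 ÷ 2 = 1 remainder 0
1 ÷ 2 = 0 remainder 1
Reading remainders bottom-up:
= 1001111001111001


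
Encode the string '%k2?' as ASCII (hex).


String: '%k2?'  (4 characters)
Per-character ASCII lookup:
  '%': special character: '%' = 37 → 0x25
  'k': lowercase starts at 97: 'k' = 97 + 10 = 107 → 0x6B
  '2': digits start at 48: '2' = 48 + 2 = 50 → 0x32
  '?': special character: '?' = 63 → 0x3F
= 0x25 0x6B 0x32 0x3F


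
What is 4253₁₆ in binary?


Each hex digit → 4 binary bits:
  4 = 0100
  2 = 0010
  5 = 0101
  3 = 0011
Concatenate: 0100 0010 0101 0011
= 0100001001010011


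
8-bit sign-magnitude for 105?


Sign bit: 0 (positive)
Magnitude: 105 = 1101001
= 01101001


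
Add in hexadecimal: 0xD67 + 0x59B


Align and add column by column (LSB to MSB, each column mod 16 with carry):
  0D67
+ 059B
  ----
  col 0: 7(7) + B(11) + 0 (carry in) = 18 → 2(2), carry out 1
  col 1: 6(6) + 9(9) + 1 (carry in) = 16 → 0(0), carry out 1
  col 2: D(13) + 5(5) + 1 (carry in) = 19 → 3(3), carry out 1
  col 3: 0(0) + 0(0) + 1 (carry in) = 1 → 1(1), carry out 0
Reading digits MSB→LSB: 1302
Strip leading zeros: 1302
= 0x1302


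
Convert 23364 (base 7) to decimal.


Positional values (base 7):
  4 × 7^0 = 4 × 1 = 4
  6 × 7^1 = 6 × 7 = 42
  3 × 7^2 = 3 × 49 = 147
  3 × 7^3 = 3 × 343 = 1029
  2 × 7^4 = 2 × 2401 = 4802
Sum = 4 + 42 + 147 + 1029 + 4802
= 6024


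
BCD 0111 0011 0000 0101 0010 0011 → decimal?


Each 4-bit group → digit:
  0111 → 7
  0011 → 3
  0000 → 0
  0101 → 5
  0010 → 2
  0011 → 3
= 730523


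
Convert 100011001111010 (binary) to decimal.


Positional values:
Bit 1: 1 × 2^1 = 2
Bit 3: 1 × 2^3 = 8
Bit 4: 1 × 2^4 = 16
Bit 5: 1 × 2^5 = 32
Bit 6: 1 × 2^6 = 64
Bit 9: 1 × 2^9 = 512
Bit 10: 1 × 2^10 = 1024
Bit 14: 1 × 2^14 = 16384
Sum = 2 + 8 + 16 + 32 + 64 + 512 + 1024 + 16384
= 18042


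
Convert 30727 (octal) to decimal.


Positional values:
Position 0: 7 × 8^0 = 7
Position 1: 2 × 8^1 = 16
Position 2: 7 × 8^2 = 448
Position 3: 0 × 8^3 = 0
Position 4: 3 × 8^4 = 12288
Sum = 7 + 16 + 448 + 0 + 12288
= 12759


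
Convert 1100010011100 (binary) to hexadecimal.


Group into 4-bit nibbles: 0001100010011100
  0001 = 1
  1000 = 8
  1001 = 9
  1100 = C
= 0x189C


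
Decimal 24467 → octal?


Divide by 8 repeatedly:
24467 ÷ 8 = 3058 remainder 3
3058 ÷ 8 = 382 remainder 2
382 ÷ 8 = 47 remainder 6
47 ÷ 8 = 5 remainder 7
5 ÷ 8 = 0 remainder 5
Reading remainders bottom-up:
= 0o57623


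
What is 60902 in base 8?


Divide by 8 repeatedly:
60902 ÷ 8 = 7612 remainder 6
7612 ÷ 8 = 951 remainder 4
951 ÷ 8 = 118 remainder 7
118 ÷ 8 = 14 remainder 6
14 ÷ 8 = 1 remainder 6
1 ÷ 8 = 0 remainder 1
Reading remainders bottom-up:
= 0o166746


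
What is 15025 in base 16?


Divide by 16 repeatedly:
15025 ÷ 16 = 939 remainder 1 (1)
939 ÷ 16 = 58 remainder 11 (B)
58 ÷ 16 = 3 remainder 10 (A)
3 ÷ 16 = 0 remainder 3 (3)
Reading remainders bottom-up:
= 0x3AB1


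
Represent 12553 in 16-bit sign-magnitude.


Sign bit: 0 (positive)
Magnitude: 12553 = 011000100001001
= 0011000100001001


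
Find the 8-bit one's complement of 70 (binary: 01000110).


Original: 01000110
Invert all bits:
  bit 0: 0 → 1
  bit 1: 1 → 0
  bit 2: 0 → 1
  bit 3: 0 → 1
  bit 4: 0 → 1
  bit 5: 1 → 0
  bit 6: 1 → 0
  bit 7: 0 → 1
= 10111001


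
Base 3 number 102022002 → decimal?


Positional values (base 3):
  2 × 3^0 = 2 × 1 = 2
  0 × 3^1 = 0 × 3 = 0
  0 × 3^2 = 0 × 9 = 0
  2 × 3^3 = 2 × 27 = 54
  2 × 3^4 = 2 × 81 = 162
  0 × 3^5 = 0 × 243 = 0
  2 × 3^6 = 2 × 729 = 1458
  0 × 3^7 = 0 × 2187 = 0
  1 × 3^8 = 1 × 6561 = 6561
Sum = 2 + 0 + 0 + 54 + 162 + 0 + 1458 + 0 + 6561
= 8237


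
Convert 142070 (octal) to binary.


Each octal digit → 3 binary bits:
  1 = 001
  4 = 100
  2 = 010
  0 = 000
  7 = 111
  0 = 000
Concatenate: 001 100 010 000 111 000
= 001100010000111000


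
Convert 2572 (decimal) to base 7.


Divide by 7 repeatedly:
2572 ÷ 7 = 367 remainder 3
367 ÷ 7 = 52 remainder 3
52 ÷ 7 = 7 remainder 3
7 ÷ 7 = 1 remainder 0
1 ÷ 7 = 0 remainder 1
Reading remainders bottom-up:
= 10333


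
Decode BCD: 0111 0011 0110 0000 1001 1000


Each 4-bit group → digit:
  0111 → 7
  0011 → 3
  0110 → 6
  0000 → 0
  1001 → 9
  1000 → 8
= 736098


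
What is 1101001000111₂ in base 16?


Group into 4-bit nibbles: 0001101001000111
  0001 = 1
  1010 = A
  0100 = 4
  0111 = 7
= 0x1A47


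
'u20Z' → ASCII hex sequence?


String: 'u20Z'  (4 characters)
Per-character ASCII lookup:
  'u': lowercase starts at 97: 'u' = 97 + 20 = 117 → 0x75
  '2': digits start at 48: '2' = 48 + 2 = 50 → 0x32
  '0': digits start at 48: '0' = 48 + 0 = 48 → 0x30
  'Z': uppercase starts at 65: 'Z' = 65 + 25 = 90 → 0x5A
= 0x75 0x32 0x30 0x5A


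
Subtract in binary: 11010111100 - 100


Align and subtract column by column (LSB to MSB, borrowing when needed):
  11010111100
- 00000000100
  -----------
  col 0: (0 - 0 borrow-in) - 0 → 0 - 0 = 0, borrow out 0
  col 1: (0 - 0 borrow-in) - 0 → 0 - 0 = 0, borrow out 0
  col 2: (1 - 0 borrow-in) - 1 → 1 - 1 = 0, borrow out 0
  col 3: (1 - 0 borrow-in) - 0 → 1 - 0 = 1, borrow out 0
  col 4: (1 - 0 borrow-in) - 0 → 1 - 0 = 1, borrow out 0
  col 5: (1 - 0 borrow-in) - 0 → 1 - 0 = 1, borrow out 0
  col 6: (0 - 0 borrow-in) - 0 → 0 - 0 = 0, borrow out 0
  col 7: (1 - 0 borrow-in) - 0 → 1 - 0 = 1, borrow out 0
  col 8: (0 - 0 borrow-in) - 0 → 0 - 0 = 0, borrow out 0
  col 9: (1 - 0 borrow-in) - 0 → 1 - 0 = 1, borrow out 0
  col 10: (1 - 0 borrow-in) - 0 → 1 - 0 = 1, borrow out 0
Reading bits MSB→LSB: 11010111000
Strip leading zeros: 11010111000
= 11010111000


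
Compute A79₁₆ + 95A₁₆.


Align and add column by column (LSB to MSB, each column mod 16 with carry):
  0A79
+ 095A
  ----
  col 0: 9(9) + A(10) + 0 (carry in) = 19 → 3(3), carry out 1
  col 1: 7(7) + 5(5) + 1 (carry in) = 13 → D(13), carry out 0
  col 2: A(10) + 9(9) + 0 (carry in) = 19 → 3(3), carry out 1
  col 3: 0(0) + 0(0) + 1 (carry in) = 1 → 1(1), carry out 0
Reading digits MSB→LSB: 13D3
Strip leading zeros: 13D3
= 0x13D3
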